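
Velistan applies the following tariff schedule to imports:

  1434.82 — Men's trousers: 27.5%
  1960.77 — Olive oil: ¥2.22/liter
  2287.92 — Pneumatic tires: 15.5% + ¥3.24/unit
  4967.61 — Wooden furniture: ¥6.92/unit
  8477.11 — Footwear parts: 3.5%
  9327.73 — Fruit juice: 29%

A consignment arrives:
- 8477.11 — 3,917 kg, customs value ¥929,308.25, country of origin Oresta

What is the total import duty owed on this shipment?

Line 1 (8477.11, Oresta, 3,917 kg, ¥929,308.25):
Base rate for 8477.11 is 3.5%.
Duty = ¥929,308.25 × 3.5% = ¥32,525.79.

¥32,525.79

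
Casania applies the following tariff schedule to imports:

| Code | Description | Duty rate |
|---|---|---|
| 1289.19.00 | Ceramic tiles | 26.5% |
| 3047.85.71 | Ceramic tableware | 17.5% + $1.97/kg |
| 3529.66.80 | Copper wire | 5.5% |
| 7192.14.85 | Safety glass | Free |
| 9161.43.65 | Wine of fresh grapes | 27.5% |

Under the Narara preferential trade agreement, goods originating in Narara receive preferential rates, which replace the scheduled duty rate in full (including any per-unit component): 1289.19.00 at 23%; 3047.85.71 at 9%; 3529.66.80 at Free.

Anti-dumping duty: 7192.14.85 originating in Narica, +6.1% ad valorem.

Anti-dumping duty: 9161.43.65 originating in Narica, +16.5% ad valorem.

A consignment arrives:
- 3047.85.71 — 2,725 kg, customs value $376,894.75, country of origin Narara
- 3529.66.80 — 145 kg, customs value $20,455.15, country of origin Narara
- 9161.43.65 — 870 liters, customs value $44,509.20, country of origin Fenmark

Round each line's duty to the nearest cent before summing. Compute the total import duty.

$46,160.56

Line 1 (3047.85.71, Narara, 2,725 kg, $376,894.75):
Base rate for 3047.85.71 is 17.5% + $1.97/kg.
Origin Narara qualifies under the Casania–Narara agreement and 3047.85.71 is covered: preferential rate 9% applies instead.
Duty = $376,894.75 × 9% = $33,920.53.
Line 2 (3529.66.80, Narara, 145 kg, $20,455.15):
Base rate for 3529.66.80 is 5.5%.
Origin Narara qualifies under the Casania–Narara agreement and 3529.66.80 is covered: preferential rate Free applies instead.
Duty = $20,455.15 × 0% = $0.00.
Line 3 (9161.43.65, Fenmark, 870 liters, $44,509.20):
Base rate for 9161.43.65 is 27.5%.
The additional-duty order on 9161.43.65 targets Narica, not Fenmark; it does not apply.
Duty = $44,509.20 × 27.5% = $12,240.03.
Total = $33,920.53 + $0.00 + $12,240.03 = $46,160.56.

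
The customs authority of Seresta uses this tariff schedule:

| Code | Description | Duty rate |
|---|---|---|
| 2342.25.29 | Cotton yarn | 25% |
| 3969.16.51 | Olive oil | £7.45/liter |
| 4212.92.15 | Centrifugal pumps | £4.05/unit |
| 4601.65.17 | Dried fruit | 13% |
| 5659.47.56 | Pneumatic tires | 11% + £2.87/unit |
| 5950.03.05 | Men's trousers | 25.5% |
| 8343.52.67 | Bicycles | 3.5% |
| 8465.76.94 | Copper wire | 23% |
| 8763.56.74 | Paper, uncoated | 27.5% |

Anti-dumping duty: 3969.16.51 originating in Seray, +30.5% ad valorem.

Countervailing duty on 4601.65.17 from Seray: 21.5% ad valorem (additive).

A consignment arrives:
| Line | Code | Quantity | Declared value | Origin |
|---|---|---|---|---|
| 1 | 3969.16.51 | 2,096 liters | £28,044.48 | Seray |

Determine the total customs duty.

£24,168.77

Line 1 (3969.16.51, Seray, 2,096 liters, £28,044.48):
Base rate for 3969.16.51 is £7.45/liter.
Additional duty on 3969.16.51 from Seray: +30.5% ad valorem. Applied ad valorem rate = 30.5%.
Duty = £28,044.48 × 30.5% + 2,096 × £7.45 = £24,168.77.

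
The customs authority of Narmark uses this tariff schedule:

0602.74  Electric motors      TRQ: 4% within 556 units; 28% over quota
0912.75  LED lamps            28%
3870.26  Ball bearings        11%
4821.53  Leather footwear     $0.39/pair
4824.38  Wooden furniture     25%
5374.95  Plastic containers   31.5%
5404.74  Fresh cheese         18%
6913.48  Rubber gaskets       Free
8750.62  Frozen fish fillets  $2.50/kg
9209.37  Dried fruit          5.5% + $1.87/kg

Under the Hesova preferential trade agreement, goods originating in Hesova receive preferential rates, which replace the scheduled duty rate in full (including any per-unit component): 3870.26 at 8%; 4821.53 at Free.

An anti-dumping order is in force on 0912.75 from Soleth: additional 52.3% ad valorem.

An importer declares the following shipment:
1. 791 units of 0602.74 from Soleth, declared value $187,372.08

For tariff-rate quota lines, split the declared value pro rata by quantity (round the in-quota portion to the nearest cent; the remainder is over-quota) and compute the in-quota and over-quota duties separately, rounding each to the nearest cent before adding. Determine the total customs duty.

Line 1 (0602.74, Soleth, 791 units, $187,372.08):
Code 0602.74 is under a tariff-rate quota (threshold 556 units). In-quota: 556 units at 4%; over-quota: 235 units at 28%.
Pro-rata value split: in-quota = $187,372.08 × 556/791 = $131,705.28; over-quota = $187,372.08 − $131,705.28 = $55,666.80.
In-quota duty = $131,705.28 × 4% = $5,268.21. Over-quota duty = $55,666.80 × 28% = $15,586.70.
Line duty = $5,268.21 + $15,586.70 = $20,854.91.

$20,854.91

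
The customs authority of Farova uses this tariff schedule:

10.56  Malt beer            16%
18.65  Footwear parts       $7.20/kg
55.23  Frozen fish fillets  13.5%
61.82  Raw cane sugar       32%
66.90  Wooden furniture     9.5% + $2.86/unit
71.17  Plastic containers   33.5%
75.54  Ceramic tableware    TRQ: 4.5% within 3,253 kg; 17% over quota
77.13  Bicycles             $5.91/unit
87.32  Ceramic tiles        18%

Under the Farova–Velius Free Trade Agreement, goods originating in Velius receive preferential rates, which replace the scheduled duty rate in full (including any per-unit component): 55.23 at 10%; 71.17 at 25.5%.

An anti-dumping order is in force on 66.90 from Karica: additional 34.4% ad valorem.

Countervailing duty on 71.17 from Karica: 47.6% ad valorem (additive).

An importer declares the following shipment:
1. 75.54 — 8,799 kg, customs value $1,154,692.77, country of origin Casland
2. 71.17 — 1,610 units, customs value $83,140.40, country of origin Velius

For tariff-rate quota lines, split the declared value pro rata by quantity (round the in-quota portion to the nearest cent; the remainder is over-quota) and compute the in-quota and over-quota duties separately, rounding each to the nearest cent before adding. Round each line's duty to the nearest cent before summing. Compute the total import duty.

Line 1 (75.54, Casland, 8,799 kg, $1,154,692.77):
Code 75.54 is under a tariff-rate quota (threshold 3,253 kg). In-quota: 3,253 kg at 4.5%; over-quota: 5,546 kg at 17%.
Pro-rata value split: in-quota = $1,154,692.77 × 3,253/8,799 = $426,891.19; over-quota = $1,154,692.77 − $426,891.19 = $727,801.58.
In-quota duty = $426,891.19 × 4.5% = $19,210.10. Over-quota duty = $727,801.58 × 17% = $123,726.27.
Line duty = $19,210.10 + $123,726.27 = $142,936.37.
Line 2 (71.17, Velius, 1,610 units, $83,140.40):
Base rate for 71.17 is 33.5%.
Origin Velius qualifies under the Farova–Velius agreement and 71.17 is covered: preferential rate 25.5% applies instead.
The additional-duty order on 71.17 targets Karica, not Velius; it does not apply.
Duty = $83,140.40 × 25.5% = $21,200.80.
Total = $142,936.37 + $21,200.80 = $164,137.17.

$164,137.17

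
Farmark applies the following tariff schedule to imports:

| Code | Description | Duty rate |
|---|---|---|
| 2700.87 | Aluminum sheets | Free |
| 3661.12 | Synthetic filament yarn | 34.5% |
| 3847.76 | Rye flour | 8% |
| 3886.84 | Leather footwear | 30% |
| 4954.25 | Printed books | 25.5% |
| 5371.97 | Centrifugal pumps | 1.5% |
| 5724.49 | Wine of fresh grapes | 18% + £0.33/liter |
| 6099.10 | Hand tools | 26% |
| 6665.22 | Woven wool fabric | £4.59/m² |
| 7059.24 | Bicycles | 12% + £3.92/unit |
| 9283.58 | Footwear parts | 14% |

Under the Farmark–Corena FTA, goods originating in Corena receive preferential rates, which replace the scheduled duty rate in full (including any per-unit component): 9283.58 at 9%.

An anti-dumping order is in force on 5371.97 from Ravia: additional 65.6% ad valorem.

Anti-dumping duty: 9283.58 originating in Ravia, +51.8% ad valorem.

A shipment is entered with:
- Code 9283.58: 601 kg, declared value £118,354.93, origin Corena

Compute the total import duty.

Line 1 (9283.58, Corena, 601 kg, £118,354.93):
Base rate for 9283.58 is 14%.
Origin Corena qualifies under the Farmark–Corena agreement and 9283.58 is covered: preferential rate 9% applies instead.
The additional-duty order on 9283.58 targets Ravia, not Corena; it does not apply.
Duty = £118,354.93 × 9% = £10,651.94.

£10,651.94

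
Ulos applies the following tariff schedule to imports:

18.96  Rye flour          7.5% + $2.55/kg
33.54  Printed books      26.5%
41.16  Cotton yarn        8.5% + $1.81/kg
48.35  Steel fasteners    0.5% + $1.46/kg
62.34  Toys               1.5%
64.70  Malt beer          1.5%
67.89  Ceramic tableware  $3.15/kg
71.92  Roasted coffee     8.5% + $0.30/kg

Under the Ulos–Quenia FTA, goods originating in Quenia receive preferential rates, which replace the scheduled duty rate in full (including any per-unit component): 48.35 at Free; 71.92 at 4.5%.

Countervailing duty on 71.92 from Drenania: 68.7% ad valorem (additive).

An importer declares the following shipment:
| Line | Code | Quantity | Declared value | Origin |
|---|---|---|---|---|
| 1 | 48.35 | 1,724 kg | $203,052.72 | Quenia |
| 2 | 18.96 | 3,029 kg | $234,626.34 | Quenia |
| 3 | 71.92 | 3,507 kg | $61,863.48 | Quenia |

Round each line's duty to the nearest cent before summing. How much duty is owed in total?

$28,104.79

Line 1 (48.35, Quenia, 1,724 kg, $203,052.72):
Base rate for 48.35 is 0.5% + $1.46/kg.
Origin Quenia qualifies under the Ulos–Quenia agreement and 48.35 is covered: preferential rate Free applies instead.
Duty = $203,052.72 × 0% = $0.00.
Line 2 (18.96, Quenia, 3,029 kg, $234,626.34):
Base rate for 18.96 is 7.5% + $2.55/kg.
Origin Quenia is the FTA partner but 18.96 is not on the preference list; base rate stands.
Duty = $234,626.34 × 7.5% + 3,029 × $2.55 = $25,320.93.
Line 3 (71.92, Quenia, 3,507 kg, $61,863.48):
Base rate for 71.92 is 8.5% + $0.30/kg.
Origin Quenia qualifies under the Ulos–Quenia agreement and 71.92 is covered: preferential rate 4.5% applies instead.
The additional-duty order on 71.92 targets Drenania, not Quenia; it does not apply.
Duty = $61,863.48 × 4.5% = $2,783.86.
Total = $0.00 + $25,320.93 + $2,783.86 = $28,104.79.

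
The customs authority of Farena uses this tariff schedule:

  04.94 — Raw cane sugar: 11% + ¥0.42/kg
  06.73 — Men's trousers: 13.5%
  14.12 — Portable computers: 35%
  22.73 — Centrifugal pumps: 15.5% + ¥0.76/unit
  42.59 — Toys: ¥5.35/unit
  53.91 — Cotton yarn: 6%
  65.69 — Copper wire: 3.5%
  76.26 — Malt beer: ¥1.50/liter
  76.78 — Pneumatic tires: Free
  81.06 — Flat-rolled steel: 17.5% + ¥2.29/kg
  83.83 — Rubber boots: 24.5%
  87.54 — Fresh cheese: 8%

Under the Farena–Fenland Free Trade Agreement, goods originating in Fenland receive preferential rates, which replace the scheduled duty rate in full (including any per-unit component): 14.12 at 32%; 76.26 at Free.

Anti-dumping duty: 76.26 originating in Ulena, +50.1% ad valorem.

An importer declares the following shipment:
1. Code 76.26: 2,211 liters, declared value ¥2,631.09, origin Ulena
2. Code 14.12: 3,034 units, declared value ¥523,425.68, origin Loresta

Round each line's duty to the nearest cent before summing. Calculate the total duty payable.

¥187,833.67

Line 1 (76.26, Ulena, 2,211 liters, ¥2,631.09):
Base rate for 76.26 is ¥1.50/liter.
76.26 has an FTA preferential rate, but origin Ulena is not Fenland; base rate stands.
Additional duty on 76.26 from Ulena: +50.1% ad valorem. Applied ad valorem rate = 50.1%.
Duty = ¥2,631.09 × 50.1% + 2,211 × ¥1.50 = ¥4,634.68.
Line 2 (14.12, Loresta, 3,034 units, ¥523,425.68):
Base rate for 14.12 is 35%.
14.12 has an FTA preferential rate, but origin Loresta is not Fenland; base rate stands.
Duty = ¥523,425.68 × 35% = ¥183,198.99.
Total = ¥4,634.68 + ¥183,198.99 = ¥187,833.67.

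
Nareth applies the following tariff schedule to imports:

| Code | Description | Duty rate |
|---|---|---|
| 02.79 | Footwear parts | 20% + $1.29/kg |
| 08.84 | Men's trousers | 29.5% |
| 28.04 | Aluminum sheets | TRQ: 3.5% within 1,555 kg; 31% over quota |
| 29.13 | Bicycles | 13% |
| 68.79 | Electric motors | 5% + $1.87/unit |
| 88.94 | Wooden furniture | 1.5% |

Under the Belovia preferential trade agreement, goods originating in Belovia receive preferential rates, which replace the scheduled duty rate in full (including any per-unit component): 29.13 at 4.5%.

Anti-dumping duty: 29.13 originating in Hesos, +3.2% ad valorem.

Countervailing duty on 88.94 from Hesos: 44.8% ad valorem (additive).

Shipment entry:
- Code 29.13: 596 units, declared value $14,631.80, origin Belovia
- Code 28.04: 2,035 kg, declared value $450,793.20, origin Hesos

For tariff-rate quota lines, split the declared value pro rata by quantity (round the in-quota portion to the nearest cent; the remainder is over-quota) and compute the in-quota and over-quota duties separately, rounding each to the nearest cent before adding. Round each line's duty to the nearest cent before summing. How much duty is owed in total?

Line 1 (29.13, Belovia, 596 units, $14,631.80):
Base rate for 29.13 is 13%.
Origin Belovia qualifies under the Nareth–Belovia agreement and 29.13 is covered: preferential rate 4.5% applies instead.
The additional-duty order on 29.13 targets Hesos, not Belovia; it does not apply.
Duty = $14,631.80 × 4.5% = $658.43.
Line 2 (28.04, Hesos, 2,035 kg, $450,793.20):
Code 28.04 is under a tariff-rate quota (threshold 1,555 kg). In-quota: 1,555 kg at 3.5%; over-quota: 480 kg at 31%.
Pro-rata value split: in-quota = $450,793.20 × 1,555/2,035 = $344,463.60; over-quota = $450,793.20 − $344,463.60 = $106,329.60.
In-quota duty = $344,463.60 × 3.5% = $12,056.23. Over-quota duty = $106,329.60 × 31% = $32,962.18.
Line duty = $12,056.23 + $32,962.18 = $45,018.41.
Total = $658.43 + $45,018.41 = $45,676.84.

$45,676.84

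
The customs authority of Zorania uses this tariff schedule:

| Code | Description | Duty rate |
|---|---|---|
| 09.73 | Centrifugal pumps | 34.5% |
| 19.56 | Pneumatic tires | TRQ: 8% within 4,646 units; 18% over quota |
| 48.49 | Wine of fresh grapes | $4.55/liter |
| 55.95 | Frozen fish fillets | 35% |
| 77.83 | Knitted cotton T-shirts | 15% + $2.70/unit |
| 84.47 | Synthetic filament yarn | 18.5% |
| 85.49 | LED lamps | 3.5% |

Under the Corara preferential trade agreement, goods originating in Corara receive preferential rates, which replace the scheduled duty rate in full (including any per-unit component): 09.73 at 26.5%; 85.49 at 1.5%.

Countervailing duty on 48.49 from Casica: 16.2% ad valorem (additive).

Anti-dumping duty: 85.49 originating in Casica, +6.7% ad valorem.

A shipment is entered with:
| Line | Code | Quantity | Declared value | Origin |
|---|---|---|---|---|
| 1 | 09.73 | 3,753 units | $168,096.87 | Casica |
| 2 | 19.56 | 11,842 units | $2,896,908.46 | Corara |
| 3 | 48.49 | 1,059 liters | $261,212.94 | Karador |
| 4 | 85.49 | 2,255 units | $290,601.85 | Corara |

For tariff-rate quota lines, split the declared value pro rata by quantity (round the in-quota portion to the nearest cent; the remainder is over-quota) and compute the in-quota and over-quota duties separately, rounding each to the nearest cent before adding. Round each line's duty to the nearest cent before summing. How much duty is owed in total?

Line 1 (09.73, Casica, 3,753 units, $168,096.87):
Base rate for 09.73 is 34.5%.
09.73 has an FTA preferential rate, but origin Casica is not Corara; base rate stands.
Duty = $168,096.87 × 34.5% = $57,993.42.
Line 2 (19.56, Corara, 11,842 units, $2,896,908.46):
Code 19.56 is under a tariff-rate quota (threshold 4,646 units). In-quota: 4,646 units at 8%; over-quota: 7,196 units at 18%.
Pro-rata value split: in-quota = $2,896,908.46 × 4,646/11,842 = $1,136,550.98; over-quota = $2,896,908.46 − $1,136,550.98 = $1,760,357.48.
In-quota duty = $1,136,550.98 × 8% = $90,924.08. Over-quota duty = $1,760,357.48 × 18% = $316,864.35.
Line duty = $90,924.08 + $316,864.35 = $407,788.43.
Line 3 (48.49, Karador, 1,059 liters, $261,212.94):
Base rate for 48.49 is $4.55/liter.
The additional-duty order on 48.49 targets Casica, not Karador; it does not apply.
Duty = 1,059 × $4.55 = $4,818.45.
Line 4 (85.49, Corara, 2,255 units, $290,601.85):
Base rate for 85.49 is 3.5%.
Origin Corara qualifies under the Zorania–Corara agreement and 85.49 is covered: preferential rate 1.5% applies instead.
The additional-duty order on 85.49 targets Casica, not Corara; it does not apply.
Duty = $290,601.85 × 1.5% = $4,359.03.
Total = $57,993.42 + $407,788.43 + $4,818.45 + $4,359.03 = $474,959.33.

$474,959.33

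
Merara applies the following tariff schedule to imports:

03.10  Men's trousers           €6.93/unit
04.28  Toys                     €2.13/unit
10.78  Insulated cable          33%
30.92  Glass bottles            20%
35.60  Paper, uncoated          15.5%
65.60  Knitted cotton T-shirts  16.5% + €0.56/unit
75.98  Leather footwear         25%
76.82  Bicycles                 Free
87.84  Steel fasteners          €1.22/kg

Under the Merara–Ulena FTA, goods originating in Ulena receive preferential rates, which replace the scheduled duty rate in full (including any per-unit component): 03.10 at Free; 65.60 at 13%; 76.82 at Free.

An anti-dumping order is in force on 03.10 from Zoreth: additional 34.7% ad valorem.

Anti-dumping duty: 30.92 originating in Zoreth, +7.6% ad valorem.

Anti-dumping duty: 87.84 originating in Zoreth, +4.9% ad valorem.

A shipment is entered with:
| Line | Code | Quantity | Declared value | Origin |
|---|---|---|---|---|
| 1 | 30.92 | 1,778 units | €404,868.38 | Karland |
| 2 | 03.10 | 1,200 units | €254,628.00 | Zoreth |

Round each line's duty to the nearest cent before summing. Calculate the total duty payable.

Line 1 (30.92, Karland, 1,778 units, €404,868.38):
Base rate for 30.92 is 20%.
The additional-duty order on 30.92 targets Zoreth, not Karland; it does not apply.
Duty = €404,868.38 × 20% = €80,973.68.
Line 2 (03.10, Zoreth, 1,200 units, €254,628.00):
Base rate for 03.10 is €6.93/unit.
03.10 has an FTA preferential rate, but origin Zoreth is not Ulena; base rate stands.
Additional duty on 03.10 from Zoreth: +34.7% ad valorem. Applied ad valorem rate = 34.7%.
Duty = €254,628.00 × 34.7% + 1,200 × €6.93 = €96,671.92.
Total = €80,973.68 + €96,671.92 = €177,645.60.

€177,645.60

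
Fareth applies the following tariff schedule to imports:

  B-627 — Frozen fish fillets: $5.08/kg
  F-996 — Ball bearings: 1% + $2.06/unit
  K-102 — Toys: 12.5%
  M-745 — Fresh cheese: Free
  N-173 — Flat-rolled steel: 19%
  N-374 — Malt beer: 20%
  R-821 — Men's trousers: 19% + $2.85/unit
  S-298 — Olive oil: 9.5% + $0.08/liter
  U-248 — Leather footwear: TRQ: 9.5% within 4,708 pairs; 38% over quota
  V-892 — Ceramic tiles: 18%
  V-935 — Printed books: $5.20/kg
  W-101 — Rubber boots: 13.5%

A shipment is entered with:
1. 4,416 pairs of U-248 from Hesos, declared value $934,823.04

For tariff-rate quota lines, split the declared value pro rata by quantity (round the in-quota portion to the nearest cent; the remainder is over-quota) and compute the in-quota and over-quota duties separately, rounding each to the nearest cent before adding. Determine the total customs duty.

Line 1 (U-248, Hesos, 4,416 pairs, $934,823.04):
Code U-248 is under a tariff-rate quota (threshold 4,708 pairs). Quantity 4,416 pairs is within the quota, so the in-quota rate 9.5% applies to the full value.
Duty = $934,823.04 × 9.5% = $88,808.19.

$88,808.19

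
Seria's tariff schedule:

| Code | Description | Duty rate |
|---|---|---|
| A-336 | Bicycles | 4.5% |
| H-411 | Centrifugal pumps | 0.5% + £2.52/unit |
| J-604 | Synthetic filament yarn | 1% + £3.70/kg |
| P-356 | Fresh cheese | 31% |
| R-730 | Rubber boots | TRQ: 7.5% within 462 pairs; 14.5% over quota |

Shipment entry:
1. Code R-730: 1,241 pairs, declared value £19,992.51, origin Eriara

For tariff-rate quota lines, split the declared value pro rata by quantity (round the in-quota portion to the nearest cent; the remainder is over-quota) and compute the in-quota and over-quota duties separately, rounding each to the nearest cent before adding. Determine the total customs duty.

£2,377.92

Line 1 (R-730, Eriara, 1,241 pairs, £19,992.51):
Code R-730 is under a tariff-rate quota (threshold 462 pairs). In-quota: 462 pairs at 7.5%; over-quota: 779 pairs at 14.5%.
Pro-rata value split: in-quota = £19,992.51 × 462/1,241 = £7,442.82; over-quota = £19,992.51 − £7,442.82 = £12,549.69.
In-quota duty = £7,442.82 × 7.5% = £558.21. Over-quota duty = £12,549.69 × 14.5% = £1,819.71.
Line duty = £558.21 + £1,819.71 = £2,377.92.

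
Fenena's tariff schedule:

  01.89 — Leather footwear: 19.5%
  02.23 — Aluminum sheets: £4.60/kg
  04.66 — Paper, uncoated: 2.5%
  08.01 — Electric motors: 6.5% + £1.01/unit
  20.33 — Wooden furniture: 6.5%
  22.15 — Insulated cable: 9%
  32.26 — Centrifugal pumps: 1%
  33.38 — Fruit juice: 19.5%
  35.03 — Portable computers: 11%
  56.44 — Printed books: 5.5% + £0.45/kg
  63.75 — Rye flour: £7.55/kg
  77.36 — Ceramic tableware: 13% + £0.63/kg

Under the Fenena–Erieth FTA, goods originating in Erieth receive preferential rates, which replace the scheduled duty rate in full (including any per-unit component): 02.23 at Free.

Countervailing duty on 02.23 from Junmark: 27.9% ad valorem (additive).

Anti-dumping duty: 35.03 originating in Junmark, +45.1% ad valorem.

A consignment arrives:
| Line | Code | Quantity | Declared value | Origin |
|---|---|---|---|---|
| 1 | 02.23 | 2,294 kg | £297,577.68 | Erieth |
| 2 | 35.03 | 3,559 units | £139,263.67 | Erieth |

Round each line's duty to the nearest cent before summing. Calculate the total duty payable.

Line 1 (02.23, Erieth, 2,294 kg, £297,577.68):
Base rate for 02.23 is £4.60/kg.
Origin Erieth qualifies under the Fenena–Erieth agreement and 02.23 is covered: preferential rate Free applies instead.
The additional-duty order on 02.23 targets Junmark, not Erieth; it does not apply.
Duty = £297,577.68 × 0% = £0.00.
Line 2 (35.03, Erieth, 3,559 units, £139,263.67):
Base rate for 35.03 is 11%.
Origin Erieth is the FTA partner but 35.03 is not on the preference list; base rate stands.
The additional-duty order on 35.03 targets Junmark, not Erieth; it does not apply.
Duty = £139,263.67 × 11% = £15,319.00.
Total = £0.00 + £15,319.00 = £15,319.00.

£15,319.00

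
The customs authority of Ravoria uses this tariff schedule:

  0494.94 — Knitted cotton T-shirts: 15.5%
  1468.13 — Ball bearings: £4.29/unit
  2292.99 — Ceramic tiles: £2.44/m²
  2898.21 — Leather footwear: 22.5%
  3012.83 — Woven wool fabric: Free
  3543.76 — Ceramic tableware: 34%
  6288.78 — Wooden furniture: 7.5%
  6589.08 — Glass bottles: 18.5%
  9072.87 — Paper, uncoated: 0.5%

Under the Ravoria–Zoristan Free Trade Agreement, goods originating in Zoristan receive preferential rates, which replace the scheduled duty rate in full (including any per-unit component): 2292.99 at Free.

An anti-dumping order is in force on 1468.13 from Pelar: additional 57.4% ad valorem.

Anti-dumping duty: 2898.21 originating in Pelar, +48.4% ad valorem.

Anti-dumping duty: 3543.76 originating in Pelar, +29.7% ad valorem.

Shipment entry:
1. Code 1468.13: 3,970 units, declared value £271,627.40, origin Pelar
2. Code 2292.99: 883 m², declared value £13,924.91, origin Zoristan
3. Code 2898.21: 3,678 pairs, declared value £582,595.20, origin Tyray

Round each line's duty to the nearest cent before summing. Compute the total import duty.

Line 1 (1468.13, Pelar, 3,970 units, £271,627.40):
Base rate for 1468.13 is £4.29/unit.
Additional duty on 1468.13 from Pelar: +57.4% ad valorem. Applied ad valorem rate = 57.4%.
Duty = £271,627.40 × 57.4% + 3,970 × £4.29 = £172,945.43.
Line 2 (2292.99, Zoristan, 883 m², £13,924.91):
Base rate for 2292.99 is £2.44/m².
Origin Zoristan qualifies under the Ravoria–Zoristan agreement and 2292.99 is covered: preferential rate Free applies instead.
Duty = £13,924.91 × 0% = £0.00.
Line 3 (2898.21, Tyray, 3,678 pairs, £582,595.20):
Base rate for 2898.21 is 22.5%.
The additional-duty order on 2898.21 targets Pelar, not Tyray; it does not apply.
Duty = £582,595.20 × 22.5% = £131,083.92.
Total = £172,945.43 + £0.00 + £131,083.92 = £304,029.35.

£304,029.35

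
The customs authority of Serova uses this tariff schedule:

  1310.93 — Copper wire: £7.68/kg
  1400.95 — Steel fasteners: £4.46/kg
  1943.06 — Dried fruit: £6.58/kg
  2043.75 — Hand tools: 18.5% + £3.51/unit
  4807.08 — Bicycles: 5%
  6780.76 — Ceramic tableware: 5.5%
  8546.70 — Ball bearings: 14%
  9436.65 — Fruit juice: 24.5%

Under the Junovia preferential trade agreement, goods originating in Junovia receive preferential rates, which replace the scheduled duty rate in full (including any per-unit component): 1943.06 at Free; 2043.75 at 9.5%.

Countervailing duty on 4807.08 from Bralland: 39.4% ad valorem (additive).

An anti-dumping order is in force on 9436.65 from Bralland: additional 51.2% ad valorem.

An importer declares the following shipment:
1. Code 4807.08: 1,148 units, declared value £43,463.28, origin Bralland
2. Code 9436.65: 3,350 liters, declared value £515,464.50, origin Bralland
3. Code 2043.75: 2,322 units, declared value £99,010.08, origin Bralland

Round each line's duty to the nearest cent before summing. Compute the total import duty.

Line 1 (4807.08, Bralland, 1,148 units, £43,463.28):
Base rate for 4807.08 is 5%.
Additional duty on 4807.08 from Bralland: +39.4%. Applied ad valorem rate: 5% + 39.4% = 44.4%.
Duty = £43,463.28 × 44.4% = £19,297.70.
Line 2 (9436.65, Bralland, 3,350 liters, £515,464.50):
Base rate for 9436.65 is 24.5%.
Additional duty on 9436.65 from Bralland: +51.2%. Applied ad valorem rate: 24.5% + 51.2% = 75.7%.
Duty = £515,464.50 × 75.7% = £390,206.63.
Line 3 (2043.75, Bralland, 2,322 units, £99,010.08):
Base rate for 2043.75 is 18.5% + £3.51/unit.
2043.75 has an FTA preferential rate, but origin Bralland is not Junovia; base rate stands.
Duty = £99,010.08 × 18.5% + 2,322 × £3.51 = £26,467.08.
Total = £19,297.70 + £390,206.63 + £26,467.08 = £435,971.41.

£435,971.41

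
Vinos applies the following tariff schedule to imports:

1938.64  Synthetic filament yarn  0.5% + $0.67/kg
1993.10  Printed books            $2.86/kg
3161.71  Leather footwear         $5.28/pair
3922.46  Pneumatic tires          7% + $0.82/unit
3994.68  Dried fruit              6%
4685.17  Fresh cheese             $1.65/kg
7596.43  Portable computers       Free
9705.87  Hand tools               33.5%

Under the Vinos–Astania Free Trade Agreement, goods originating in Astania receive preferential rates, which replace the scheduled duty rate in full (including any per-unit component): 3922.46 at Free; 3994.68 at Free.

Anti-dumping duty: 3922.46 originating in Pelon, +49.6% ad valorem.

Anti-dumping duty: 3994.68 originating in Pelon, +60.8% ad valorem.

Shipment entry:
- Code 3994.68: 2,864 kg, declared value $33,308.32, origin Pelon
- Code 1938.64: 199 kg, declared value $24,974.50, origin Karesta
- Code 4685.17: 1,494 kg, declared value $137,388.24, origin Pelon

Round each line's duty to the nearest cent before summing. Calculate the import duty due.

$24,973.26

Line 1 (3994.68, Pelon, 2,864 kg, $33,308.32):
Base rate for 3994.68 is 6%.
3994.68 has an FTA preferential rate, but origin Pelon is not Astania; base rate stands.
Additional duty on 3994.68 from Pelon: +60.8%. Applied ad valorem rate: 6% + 60.8% = 66.8%.
Duty = $33,308.32 × 66.8% = $22,249.96.
Line 2 (1938.64, Karesta, 199 kg, $24,974.50):
Base rate for 1938.64 is 0.5% + $0.67/kg.
Duty = $24,974.50 × 0.5% + 199 × $0.67 = $258.20.
Line 3 (4685.17, Pelon, 1,494 kg, $137,388.24):
Base rate for 4685.17 is $1.65/kg.
Duty = 1,494 × $1.65 = $2,465.10.
Total = $22,249.96 + $258.20 + $2,465.10 = $24,973.26.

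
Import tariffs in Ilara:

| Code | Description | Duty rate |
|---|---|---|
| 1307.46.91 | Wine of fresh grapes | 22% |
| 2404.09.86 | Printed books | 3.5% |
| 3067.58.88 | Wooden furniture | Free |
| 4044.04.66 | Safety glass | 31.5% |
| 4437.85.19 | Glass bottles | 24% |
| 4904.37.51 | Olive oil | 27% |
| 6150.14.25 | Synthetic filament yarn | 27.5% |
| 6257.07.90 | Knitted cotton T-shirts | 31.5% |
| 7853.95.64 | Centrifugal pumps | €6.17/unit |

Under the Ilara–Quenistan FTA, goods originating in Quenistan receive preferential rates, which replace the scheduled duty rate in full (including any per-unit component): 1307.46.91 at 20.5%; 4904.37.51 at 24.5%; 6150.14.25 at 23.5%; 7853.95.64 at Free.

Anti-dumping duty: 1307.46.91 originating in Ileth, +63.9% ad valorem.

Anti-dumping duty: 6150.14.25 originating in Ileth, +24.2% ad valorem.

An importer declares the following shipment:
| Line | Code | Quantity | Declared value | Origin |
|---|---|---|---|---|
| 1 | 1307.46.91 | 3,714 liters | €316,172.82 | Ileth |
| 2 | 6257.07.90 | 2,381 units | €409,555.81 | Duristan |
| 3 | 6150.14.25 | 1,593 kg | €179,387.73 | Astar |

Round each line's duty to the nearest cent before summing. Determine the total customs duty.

Line 1 (1307.46.91, Ileth, 3,714 liters, €316,172.82):
Base rate for 1307.46.91 is 22%.
1307.46.91 has an FTA preferential rate, but origin Ileth is not Quenistan; base rate stands.
Additional duty on 1307.46.91 from Ileth: +63.9%. Applied ad valorem rate: 22% + 63.9% = 85.9%.
Duty = €316,172.82 × 85.9% = €271,592.45.
Line 2 (6257.07.90, Duristan, 2,381 units, €409,555.81):
Base rate for 6257.07.90 is 31.5%.
Duty = €409,555.81 × 31.5% = €129,010.08.
Line 3 (6150.14.25, Astar, 1,593 kg, €179,387.73):
Base rate for 6150.14.25 is 27.5%.
6150.14.25 has an FTA preferential rate, but origin Astar is not Quenistan; base rate stands.
The additional-duty order on 6150.14.25 targets Ileth, not Astar; it does not apply.
Duty = €179,387.73 × 27.5% = €49,331.63.
Total = €271,592.45 + €129,010.08 + €49,331.63 = €449,934.16.

€449,934.16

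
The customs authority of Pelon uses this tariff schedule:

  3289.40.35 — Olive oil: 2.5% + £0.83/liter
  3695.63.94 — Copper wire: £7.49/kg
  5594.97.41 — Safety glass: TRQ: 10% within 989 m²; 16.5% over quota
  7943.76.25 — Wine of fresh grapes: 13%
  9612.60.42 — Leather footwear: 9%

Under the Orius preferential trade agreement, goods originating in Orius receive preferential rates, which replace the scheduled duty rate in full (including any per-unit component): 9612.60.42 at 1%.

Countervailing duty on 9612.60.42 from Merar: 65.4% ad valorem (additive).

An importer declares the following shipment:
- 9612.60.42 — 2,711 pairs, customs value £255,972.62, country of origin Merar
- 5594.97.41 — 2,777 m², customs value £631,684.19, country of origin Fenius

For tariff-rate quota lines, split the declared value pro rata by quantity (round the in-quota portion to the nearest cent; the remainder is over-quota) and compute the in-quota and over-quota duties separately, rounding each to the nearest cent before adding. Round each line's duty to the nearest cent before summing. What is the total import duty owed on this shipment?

Line 1 (9612.60.42, Merar, 2,711 pairs, £255,972.62):
Base rate for 9612.60.42 is 9%.
9612.60.42 has an FTA preferential rate, but origin Merar is not Orius; base rate stands.
Additional duty on 9612.60.42 from Merar: +65.4%. Applied ad valorem rate: 9% + 65.4% = 74.4%.
Duty = £255,972.62 × 74.4% = £190,443.63.
Line 2 (5594.97.41, Fenius, 2,777 m², £631,684.19):
Code 5594.97.41 is under a tariff-rate quota (threshold 989 m²). In-quota: 989 m² at 10%; over-quota: 1,788 m² at 16.5%.
Pro-rata value split: in-quota = £631,684.19 × 989/2,777 = £224,967.83; over-quota = £631,684.19 − £224,967.83 = £406,716.36.
In-quota duty = £224,967.83 × 10% = £22,496.78. Over-quota duty = £406,716.36 × 16.5% = £67,108.20.
Line duty = £22,496.78 + £67,108.20 = £89,604.98.
Total = £190,443.63 + £89,604.98 = £280,048.61.

£280,048.61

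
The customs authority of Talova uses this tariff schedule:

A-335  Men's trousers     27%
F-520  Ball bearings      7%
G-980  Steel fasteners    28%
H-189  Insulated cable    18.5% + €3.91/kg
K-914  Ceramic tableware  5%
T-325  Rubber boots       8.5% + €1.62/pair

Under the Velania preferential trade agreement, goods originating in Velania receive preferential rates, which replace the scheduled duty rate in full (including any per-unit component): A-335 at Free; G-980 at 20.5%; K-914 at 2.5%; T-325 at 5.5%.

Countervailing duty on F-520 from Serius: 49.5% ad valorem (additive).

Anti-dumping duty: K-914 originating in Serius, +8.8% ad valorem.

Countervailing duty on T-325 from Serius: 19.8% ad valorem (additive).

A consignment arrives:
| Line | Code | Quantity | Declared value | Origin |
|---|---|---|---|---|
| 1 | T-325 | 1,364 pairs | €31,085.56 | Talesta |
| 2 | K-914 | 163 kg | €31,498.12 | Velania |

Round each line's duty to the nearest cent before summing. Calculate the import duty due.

Line 1 (T-325, Talesta, 1,364 pairs, €31,085.56):
Base rate for T-325 is 8.5% + €1.62/pair.
T-325 has an FTA preferential rate, but origin Talesta is not Velania; base rate stands.
The additional-duty order on T-325 targets Serius, not Talesta; it does not apply.
Duty = €31,085.56 × 8.5% + 1,364 × €1.62 = €4,851.95.
Line 2 (K-914, Velania, 163 kg, €31,498.12):
Base rate for K-914 is 5%.
Origin Velania qualifies under the Talova–Velania agreement and K-914 is covered: preferential rate 2.5% applies instead.
The additional-duty order on K-914 targets Serius, not Velania; it does not apply.
Duty = €31,498.12 × 2.5% = €787.45.
Total = €4,851.95 + €787.45 = €5,639.40.

€5,639.40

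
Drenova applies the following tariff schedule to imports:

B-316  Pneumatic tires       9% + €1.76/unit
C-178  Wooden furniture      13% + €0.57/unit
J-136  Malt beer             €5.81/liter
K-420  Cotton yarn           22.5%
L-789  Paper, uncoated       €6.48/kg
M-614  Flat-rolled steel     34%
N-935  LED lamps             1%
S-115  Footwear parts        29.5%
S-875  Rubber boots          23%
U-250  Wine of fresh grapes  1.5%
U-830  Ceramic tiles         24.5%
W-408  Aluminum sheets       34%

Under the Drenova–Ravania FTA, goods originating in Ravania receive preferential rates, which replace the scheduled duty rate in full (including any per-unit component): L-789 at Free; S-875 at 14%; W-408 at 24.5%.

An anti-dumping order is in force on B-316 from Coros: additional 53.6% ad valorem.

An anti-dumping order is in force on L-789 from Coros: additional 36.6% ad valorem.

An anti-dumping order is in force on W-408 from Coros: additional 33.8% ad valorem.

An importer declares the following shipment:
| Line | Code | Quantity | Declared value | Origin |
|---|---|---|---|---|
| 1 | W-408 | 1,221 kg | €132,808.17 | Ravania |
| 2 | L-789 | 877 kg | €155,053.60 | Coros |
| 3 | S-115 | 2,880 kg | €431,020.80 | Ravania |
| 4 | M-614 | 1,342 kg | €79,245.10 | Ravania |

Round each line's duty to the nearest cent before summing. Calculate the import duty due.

Line 1 (W-408, Ravania, 1,221 kg, €132,808.17):
Base rate for W-408 is 34%.
Origin Ravania qualifies under the Drenova–Ravania agreement and W-408 is covered: preferential rate 24.5% applies instead.
The additional-duty order on W-408 targets Coros, not Ravania; it does not apply.
Duty = €132,808.17 × 24.5% = €32,538.00.
Line 2 (L-789, Coros, 877 kg, €155,053.60):
Base rate for L-789 is €6.48/kg.
L-789 has an FTA preferential rate, but origin Coros is not Ravania; base rate stands.
Additional duty on L-789 from Coros: +36.6% ad valorem. Applied ad valorem rate = 36.6%.
Duty = €155,053.60 × 36.6% + 877 × €6.48 = €62,432.58.
Line 3 (S-115, Ravania, 2,880 kg, €431,020.80):
Base rate for S-115 is 29.5%.
Origin Ravania is the FTA partner but S-115 is not on the preference list; base rate stands.
Duty = €431,020.80 × 29.5% = €127,151.14.
Line 4 (M-614, Ravania, 1,342 kg, €79,245.10):
Base rate for M-614 is 34%.
Origin Ravania is the FTA partner but M-614 is not on the preference list; base rate stands.
Duty = €79,245.10 × 34% = €26,943.33.
Total = €32,538.00 + €62,432.58 + €127,151.14 + €26,943.33 = €249,065.05.

€249,065.05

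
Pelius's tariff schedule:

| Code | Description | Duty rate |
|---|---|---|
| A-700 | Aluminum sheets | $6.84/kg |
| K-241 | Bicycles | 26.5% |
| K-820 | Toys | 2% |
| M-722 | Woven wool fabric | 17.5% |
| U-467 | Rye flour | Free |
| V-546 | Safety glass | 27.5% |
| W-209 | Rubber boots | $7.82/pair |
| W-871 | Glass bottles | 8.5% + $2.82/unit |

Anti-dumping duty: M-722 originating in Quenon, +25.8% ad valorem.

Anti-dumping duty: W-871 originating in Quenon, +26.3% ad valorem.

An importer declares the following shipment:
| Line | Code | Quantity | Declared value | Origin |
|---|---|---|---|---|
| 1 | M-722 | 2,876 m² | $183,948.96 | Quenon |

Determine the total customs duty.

$79,649.90

Line 1 (M-722, Quenon, 2,876 m², $183,948.96):
Base rate for M-722 is 17.5%.
Additional duty on M-722 from Quenon: +25.8%. Applied ad valorem rate: 17.5% + 25.8% = 43.3%.
Duty = $183,948.96 × 43.3% = $79,649.90.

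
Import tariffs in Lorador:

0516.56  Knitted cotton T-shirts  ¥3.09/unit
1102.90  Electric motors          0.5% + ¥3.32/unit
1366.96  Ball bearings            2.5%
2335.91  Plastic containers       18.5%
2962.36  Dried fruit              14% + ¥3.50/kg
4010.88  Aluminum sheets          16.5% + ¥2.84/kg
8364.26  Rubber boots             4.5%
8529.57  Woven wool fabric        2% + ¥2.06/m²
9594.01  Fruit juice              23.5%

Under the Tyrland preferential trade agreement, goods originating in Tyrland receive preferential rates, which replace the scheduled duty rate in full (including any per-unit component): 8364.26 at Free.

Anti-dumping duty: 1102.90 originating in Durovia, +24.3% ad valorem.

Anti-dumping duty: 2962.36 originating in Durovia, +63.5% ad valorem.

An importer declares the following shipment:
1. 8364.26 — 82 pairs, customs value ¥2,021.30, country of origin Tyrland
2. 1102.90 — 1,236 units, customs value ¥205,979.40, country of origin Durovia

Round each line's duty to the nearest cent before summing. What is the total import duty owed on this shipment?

Line 1 (8364.26, Tyrland, 82 pairs, ¥2,021.30):
Base rate for 8364.26 is 4.5%.
Origin Tyrland qualifies under the Lorador–Tyrland agreement and 8364.26 is covered: preferential rate Free applies instead.
Duty = ¥2,021.30 × 0% = ¥0.00.
Line 2 (1102.90, Durovia, 1,236 units, ¥205,979.40):
Base rate for 1102.90 is 0.5% + ¥3.32/unit.
Additional duty on 1102.90 from Durovia: +24.3%. Applied ad valorem rate: 0.5% + 24.3% = 24.8%.
Duty = ¥205,979.40 × 24.8% + 1,236 × ¥3.32 = ¥55,186.41.
Total = ¥0.00 + ¥55,186.41 = ¥55,186.41.

¥55,186.41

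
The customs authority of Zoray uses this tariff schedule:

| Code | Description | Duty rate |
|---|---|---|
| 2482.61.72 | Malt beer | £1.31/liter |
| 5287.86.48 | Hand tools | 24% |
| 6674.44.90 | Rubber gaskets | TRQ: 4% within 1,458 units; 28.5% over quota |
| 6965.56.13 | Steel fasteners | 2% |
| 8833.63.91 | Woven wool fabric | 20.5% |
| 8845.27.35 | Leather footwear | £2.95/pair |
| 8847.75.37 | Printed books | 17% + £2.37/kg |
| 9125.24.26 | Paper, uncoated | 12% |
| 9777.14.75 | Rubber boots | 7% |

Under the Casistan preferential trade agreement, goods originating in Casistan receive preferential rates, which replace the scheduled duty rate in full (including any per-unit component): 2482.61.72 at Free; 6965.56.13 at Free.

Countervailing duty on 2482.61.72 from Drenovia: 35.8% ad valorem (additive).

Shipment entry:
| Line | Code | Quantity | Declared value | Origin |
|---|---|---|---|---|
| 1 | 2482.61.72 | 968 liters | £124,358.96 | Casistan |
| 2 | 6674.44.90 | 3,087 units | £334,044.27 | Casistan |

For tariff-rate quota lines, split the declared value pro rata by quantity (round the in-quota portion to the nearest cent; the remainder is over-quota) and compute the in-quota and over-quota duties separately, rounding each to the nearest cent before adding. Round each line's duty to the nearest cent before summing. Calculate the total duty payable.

Line 1 (2482.61.72, Casistan, 968 liters, £124,358.96):
Base rate for 2482.61.72 is £1.31/liter.
Origin Casistan qualifies under the Zoray–Casistan agreement and 2482.61.72 is covered: preferential rate Free applies instead.
The additional-duty order on 2482.61.72 targets Drenovia, not Casistan; it does not apply.
Duty = £124,358.96 × 0% = £0.00.
Line 2 (6674.44.90, Casistan, 3,087 units, £334,044.27):
Code 6674.44.90 is under a tariff-rate quota (threshold 1,458 units). In-quota: 1,458 units at 4%; over-quota: 1,629 units at 28.5%.
Pro-rata value split: in-quota = £334,044.27 × 1,458/3,087 = £157,770.18; over-quota = £334,044.27 − £157,770.18 = £176,274.09.
In-quota duty = £157,770.18 × 4% = £6,310.81. Over-quota duty = £176,274.09 × 28.5% = £50,238.12.
Line duty = £6,310.81 + £50,238.12 = £56,548.93.
Total = £0.00 + £56,548.93 = £56,548.93.

£56,548.93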